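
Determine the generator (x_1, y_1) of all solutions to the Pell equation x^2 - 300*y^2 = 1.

(x, y) = (1351, 78)

First expand sqrt(300) as a continued fraction. With x_i = (sqrt(300) + m_i)/d_i and (m_0, d_0) = (0, 1): a_0 = floor(sqrt(300)) = 17, since 17^2 = 289 <= 300 < 324 = 18^2.
Iterate m_{i+1} = d_i*a_i - m_i, d_{i+1} = (300 - m_{i+1}^2)/d_i, a_{i+1} = floor((a_0 + m_{i+1})/d_{i+1}):
  m_1 = 1*17 - 0 = 17, d_1 = (300 - 17^2)/1 = 11/1 = 11, a_1 = floor((17 + 17)/11) = 3.
  m_2 = 11*3 - 17 = 16, d_2 = (300 - 16^2)/11 = 44/11 = 4, a_2 = floor((17 + 16)/4) = 8.
  m_3 = 4*8 - 16 = 16, d_3 = (300 - 16^2)/4 = 44/4 = 11, a_3 = floor((17 + 16)/11) = 3.
  m_4 = 11*3 - 16 = 17, d_4 = (300 - 17^2)/11 = 11/11 = 1, a_4 = floor((17 + 17)/1) = 34.
  m_5 = 1*34 - 17 = 17, d_5 = (300 - 17^2)/1 = 11/1 = 11: (m_5, d_5) = (m_1, d_1) = (17, 11), so from here the quotients repeat a_1, ..., a_4; the period length is 4.
So sqrt(300) = [17; (3, 8, 3, 34)] with period length k = 4.
k is even, so the fundamental solution of x^2 - 300y^2 = 1 is (p_{k-1}, q_{k-1}) = (p_3, q_3); compute convergents through index 3.
Convergents (p_i = a_i*p_{i-1} + p_{i-2}, q_i = a_i*q_{i-1} + q_{i-2} with p_{-2}=0, p_{-1}=1, q_{-2}=1, q_{-1}=0):
  i=0: a_0=17, p_0 = 17*1 + 0 = 17, q_0 = 17*0 + 1 = 1.
  i=1: a_1=3, p_1 = 3*17 + 1 = 52, q_1 = 3*1 + 0 = 3.
  i=2: a_2=8, p_2 = 8*52 + 17 = 433, q_2 = 8*3 + 1 = 25.
  i=3: a_3=3, p_3 = 3*433 + 52 = 1351, q_3 = 3*25 + 3 = 78.
Check: 1351^2 - 300*78^2 = 1825201 - 1825200 = 1, so (x, y) = (1351, 78) solves the equation, and by the theorem it is the least positive solution.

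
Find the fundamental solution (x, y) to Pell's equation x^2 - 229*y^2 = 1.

(x, y) = (5848201, 386460)

First expand sqrt(229) as a continued fraction. With x_i = (sqrt(229) + m_i)/d_i and (m_0, d_0) = (0, 1): a_0 = floor(sqrt(229)) = 15, since 15^2 = 225 <= 229 < 256 = 16^2.
Iterate m_{i+1} = d_i*a_i - m_i, d_{i+1} = (229 - m_{i+1}^2)/d_i, a_{i+1} = floor((a_0 + m_{i+1})/d_{i+1}):
  m_1 = 1*15 - 0 = 15, d_1 = (229 - 15^2)/1 = 4/1 = 4, a_1 = floor((15 + 15)/4) = 7.
  m_2 = 4*7 - 15 = 13, d_2 = (229 - 13^2)/4 = 60/4 = 15, a_2 = floor((15 + 13)/15) = 1.
  m_3 = 15*1 - 13 = 2, d_3 = (229 - 2^2)/15 = 225/15 = 15, a_3 = floor((15 + 2)/15) = 1.
  m_4 = 15*1 - 2 = 13, d_4 = (229 - 13^2)/15 = 60/15 = 4, a_4 = floor((15 + 13)/4) = 7.
  m_5 = 4*7 - 13 = 15, d_5 = (229 - 15^2)/4 = 4/4 = 1, a_5 = floor((15 + 15)/1) = 30.
  m_6 = 1*30 - 15 = 15, d_6 = (229 - 15^2)/1 = 4/1 = 4: (m_6, d_6) = (m_1, d_1) = (15, 4), so from here the quotients repeat a_1, ..., a_5; the period length is 5.
So sqrt(229) = [15; (7, 1, 1, 7, 30)] with period length k = 5.
k is odd, so (p_{k-1}, q_{k-1}) only solves x^2 - 229y^2 = -1 and the fundamental solution of x^2 - 229y^2 = 1 is (p_{2k-1}, q_{2k-1}) = (p_9, q_9); compute convergents through index 9, running through the period twice.
Convergents (p_i = a_i*p_{i-1} + p_{i-2}, q_i = a_i*q_{i-1} + q_{i-2} with p_{-2}=0, p_{-1}=1, q_{-2}=1, q_{-1}=0):
  i=0: a_0=15, p_0 = 15*1 + 0 = 15, q_0 = 15*0 + 1 = 1.
  i=1: a_1=7, p_1 = 7*15 + 1 = 106, q_1 = 7*1 + 0 = 7.
  i=2: a_2=1, p_2 = 1*106 + 15 = 121, q_2 = 1*7 + 1 = 8.
  i=3: a_3=1, p_3 = 1*121 + 106 = 227, q_3 = 1*8 + 7 = 15.
  i=4: a_4=7, p_4 = 7*227 + 121 = 1710, q_4 = 7*15 + 8 = 113.
  i=5: a_5=30, p_5 = 30*1710 + 227 = 51527, q_5 = 30*113 + 15 = 3405.
  i=6: a_6=7, p_6 = 7*51527 + 1710 = 362399, q_6 = 7*3405 + 113 = 23948.
  i=7: a_7=1, p_7 = 1*362399 + 51527 = 413926, q_7 = 1*23948 + 3405 = 27353.
  i=8: a_8=1, p_8 = 1*413926 + 362399 = 776325, q_8 = 1*27353 + 23948 = 51301.
  i=9: a_9=7, p_9 = 7*776325 + 413926 = 5848201, q_9 = 7*51301 + 27353 = 386460.
Indeed p_4^2 - 229*q_4^2 = 2924100 - 2924101 = -1, not +1.
Check: 5848201^2 - 229*386460^2 = 34201454936401 - 34201454936400 = 1, so (x, y) = (5848201, 386460) solves the equation, and by the theorem it is the least positive solution.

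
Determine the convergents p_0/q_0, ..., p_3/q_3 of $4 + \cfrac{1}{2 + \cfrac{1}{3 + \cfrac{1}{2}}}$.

4/1, 9/2, 31/7, 71/16

Using the convergent recurrence p_i = a_i*p_{i-1} + p_{i-2}, q_i = a_i*q_{i-1} + q_{i-2} with p_{-2}=0, p_{-1}=1, q_{-2}=1, q_{-1}=0:
  i=0: a_0=4, p_0 = 4*1 + 0 = 4, q_0 = 4*0 + 1 = 1.
  i=1: a_1=2, p_1 = 2*4 + 1 = 9, q_1 = 2*1 + 0 = 2.
  i=2: a_2=3, p_2 = 3*9 + 4 = 31, q_2 = 3*2 + 1 = 7.
  i=3: a_3=2, p_3 = 2*31 + 9 = 71, q_3 = 2*7 + 2 = 16.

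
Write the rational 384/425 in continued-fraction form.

Run the Euclidean algorithm on 384 and 425; the successive quotients are the partial quotients a_0, a_1, ... (each step inverts the fractional part left over by the previous one):
  384 = 0*425 + 384, so a_0 = 0.
  425 = 1*384 + 41, so a_1 = 1.
  384 = 9*41 + 15, so a_2 = 9.
  41 = 2*15 + 11, so a_3 = 2.
  15 = 1*11 + 4, so a_4 = 1.
  11 = 2*4 + 3, so a_5 = 2.
  4 = 1*3 + 1, so a_6 = 1.
  3 = 3*1 + 0, so a_7 = 3.
The remainder reaches 0 after 8 divisions, so the expansion has 8 partial quotients, read off in order.

[0; 1, 9, 2, 1, 2, 1, 3]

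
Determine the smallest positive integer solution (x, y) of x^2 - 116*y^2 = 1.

(x, y) = (9801, 910)

First expand sqrt(116) as a continued fraction. With x_i = (sqrt(116) + m_i)/d_i and (m_0, d_0) = (0, 1): a_0 = floor(sqrt(116)) = 10, since 10^2 = 100 <= 116 < 121 = 11^2.
Iterate m_{i+1} = d_i*a_i - m_i, d_{i+1} = (116 - m_{i+1}^2)/d_i, a_{i+1} = floor((a_0 + m_{i+1})/d_{i+1}):
  m_1 = 1*10 - 0 = 10, d_1 = (116 - 10^2)/1 = 16/1 = 16, a_1 = floor((10 + 10)/16) = 1.
  m_2 = 16*1 - 10 = 6, d_2 = (116 - 6^2)/16 = 80/16 = 5, a_2 = floor((10 + 6)/5) = 3.
  m_3 = 5*3 - 6 = 9, d_3 = (116 - 9^2)/5 = 35/5 = 7, a_3 = floor((10 + 9)/7) = 2.
  m_4 = 7*2 - 9 = 5, d_4 = (116 - 5^2)/7 = 91/7 = 13, a_4 = floor((10 + 5)/13) = 1.
  m_5 = 13*1 - 5 = 8, d_5 = (116 - 8^2)/13 = 52/13 = 4, a_5 = floor((10 + 8)/4) = 4.
  m_6 = 4*4 - 8 = 8, d_6 = (116 - 8^2)/4 = 52/4 = 13, a_6 = floor((10 + 8)/13) = 1.
  m_7 = 13*1 - 8 = 5, d_7 = (116 - 5^2)/13 = 91/13 = 7, a_7 = floor((10 + 5)/7) = 2.
  m_8 = 7*2 - 5 = 9, d_8 = (116 - 9^2)/7 = 35/7 = 5, a_8 = floor((10 + 9)/5) = 3.
  m_9 = 5*3 - 9 = 6, d_9 = (116 - 6^2)/5 = 80/5 = 16, a_9 = floor((10 + 6)/16) = 1.
  m_10 = 16*1 - 6 = 10, d_10 = (116 - 10^2)/16 = 16/16 = 1, a_10 = floor((10 + 10)/1) = 20.
  m_11 = 1*20 - 10 = 10, d_11 = (116 - 10^2)/1 = 16/1 = 16: (m_11, d_11) = (m_1, d_1) = (10, 16), so from here the quotients repeat a_1, ..., a_10; the period length is 10.
So sqrt(116) = [10; (1, 3, 2, 1, 4, 1, 2, 3, 1, 20)] with period length k = 10.
k is even, so the fundamental solution of x^2 - 116y^2 = 1 is (p_{k-1}, q_{k-1}) = (p_9, q_9); compute convergents through index 9.
Convergents (p_i = a_i*p_{i-1} + p_{i-2}, q_i = a_i*q_{i-1} + q_{i-2} with p_{-2}=0, p_{-1}=1, q_{-2}=1, q_{-1}=0):
  i=0: a_0=10, p_0 = 10*1 + 0 = 10, q_0 = 10*0 + 1 = 1.
  i=1: a_1=1, p_1 = 1*10 + 1 = 11, q_1 = 1*1 + 0 = 1.
  i=2: a_2=3, p_2 = 3*11 + 10 = 43, q_2 = 3*1 + 1 = 4.
  i=3: a_3=2, p_3 = 2*43 + 11 = 97, q_3 = 2*4 + 1 = 9.
  i=4: a_4=1, p_4 = 1*97 + 43 = 140, q_4 = 1*9 + 4 = 13.
  i=5: a_5=4, p_5 = 4*140 + 97 = 657, q_5 = 4*13 + 9 = 61.
  i=6: a_6=1, p_6 = 1*657 + 140 = 797, q_6 = 1*61 + 13 = 74.
  i=7: a_7=2, p_7 = 2*797 + 657 = 2251, q_7 = 2*74 + 61 = 209.
  i=8: a_8=3, p_8 = 3*2251 + 797 = 7550, q_8 = 3*209 + 74 = 701.
  i=9: a_9=1, p_9 = 1*7550 + 2251 = 9801, q_9 = 1*701 + 209 = 910.
Check: 9801^2 - 116*910^2 = 96059601 - 96059600 = 1, so (x, y) = (9801, 910) solves the equation, and by the theorem it is the least positive solution.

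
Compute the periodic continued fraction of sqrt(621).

[24; (1, 11, 2, 11, 1, 48)]

Write x_i = (sqrt(621) + m_i)/d_i with (m_0, d_0) = (0, 1). a_0 = floor(sqrt(621)) = 24, since 24^2 = 576 <= 621 < 625 = 25^2.
Iterate m_{i+1} = d_i*a_i - m_i, d_{i+1} = (621 - m_{i+1}^2)/d_i, a_{i+1} = floor((a_0 + m_{i+1})/d_{i+1}):
  m_1 = 1*24 - 0 = 24, d_1 = (621 - 24^2)/1 = 45/1 = 45, a_1 = floor((24 + 24)/45) = 1.
  m_2 = 45*1 - 24 = 21, d_2 = (621 - 21^2)/45 = 180/45 = 4, a_2 = floor((24 + 21)/4) = 11.
  m_3 = 4*11 - 21 = 23, d_3 = (621 - 23^2)/4 = 92/4 = 23, a_3 = floor((24 + 23)/23) = 2.
  m_4 = 23*2 - 23 = 23, d_4 = (621 - 23^2)/23 = 92/23 = 4, a_4 = floor((24 + 23)/4) = 11.
  m_5 = 4*11 - 23 = 21, d_5 = (621 - 21^2)/4 = 180/4 = 45, a_5 = floor((24 + 21)/45) = 1.
  m_6 = 45*1 - 21 = 24, d_6 = (621 - 24^2)/45 = 45/45 = 1, a_6 = floor((24 + 24)/1) = 48.
  m_7 = 1*48 - 24 = 24, d_7 = (621 - 24^2)/1 = 45/1 = 45: (m_7, d_7) = (m_1, d_1) = (24, 45), so from here the quotients repeat a_1, ..., a_6; the period length is 6.
Hence the expansion of sqrt(621) is a_0 = 24 followed by the repeating block 1, 11, 2, 11, 1, 48 (period 6).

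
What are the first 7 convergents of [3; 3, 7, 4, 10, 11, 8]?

3/1, 10/3, 73/22, 302/91, 3093/932, 34325/10343, 277693/83676

Using the convergent recurrence p_i = a_i*p_{i-1} + p_{i-2}, q_i = a_i*q_{i-1} + q_{i-2} with p_{-2}=0, p_{-1}=1, q_{-2}=1, q_{-1}=0:
  i=0: a_0=3, p_0 = 3*1 + 0 = 3, q_0 = 3*0 + 1 = 1.
  i=1: a_1=3, p_1 = 3*3 + 1 = 10, q_1 = 3*1 + 0 = 3.
  i=2: a_2=7, p_2 = 7*10 + 3 = 73, q_2 = 7*3 + 1 = 22.
  i=3: a_3=4, p_3 = 4*73 + 10 = 302, q_3 = 4*22 + 3 = 91.
  i=4: a_4=10, p_4 = 10*302 + 73 = 3093, q_4 = 10*91 + 22 = 932.
  i=5: a_5=11, p_5 = 11*3093 + 302 = 34325, q_5 = 11*932 + 91 = 10343.
  i=6: a_6=8, p_6 = 8*34325 + 3093 = 277693, q_6 = 8*10343 + 932 = 83676.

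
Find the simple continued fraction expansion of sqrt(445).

Write x_i = (sqrt(445) + m_i)/d_i with (m_0, d_0) = (0, 1). a_0 = floor(sqrt(445)) = 21, since 21^2 = 441 <= 445 < 484 = 22^2.
Iterate m_{i+1} = d_i*a_i - m_i, d_{i+1} = (445 - m_{i+1}^2)/d_i, a_{i+1} = floor((a_0 + m_{i+1})/d_{i+1}):
  m_1 = 1*21 - 0 = 21, d_1 = (445 - 21^2)/1 = 4/1 = 4, a_1 = floor((21 + 21)/4) = 10.
  m_2 = 4*10 - 21 = 19, d_2 = (445 - 19^2)/4 = 84/4 = 21, a_2 = floor((21 + 19)/21) = 1.
  m_3 = 21*1 - 19 = 2, d_3 = (445 - 2^2)/21 = 441/21 = 21, a_3 = floor((21 + 2)/21) = 1.
  m_4 = 21*1 - 2 = 19, d_4 = (445 - 19^2)/21 = 84/21 = 4, a_4 = floor((21 + 19)/4) = 10.
  m_5 = 4*10 - 19 = 21, d_5 = (445 - 21^2)/4 = 4/4 = 1, a_5 = floor((21 + 21)/1) = 42.
  m_6 = 1*42 - 21 = 21, d_6 = (445 - 21^2)/1 = 4/1 = 4: (m_6, d_6) = (m_1, d_1) = (21, 4), so from here the quotients repeat a_1, ..., a_5; the period length is 5.
Hence the expansion of sqrt(445) is a_0 = 21 followed by the repeating block 10, 1, 1, 10, 42 (period 5).

[21; (10, 1, 1, 10, 42)]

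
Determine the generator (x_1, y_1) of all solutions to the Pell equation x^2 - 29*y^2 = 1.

(x, y) = (9801, 1820)

First expand sqrt(29) as a continued fraction. With x_i = (sqrt(29) + m_i)/d_i and (m_0, d_0) = (0, 1): a_0 = floor(sqrt(29)) = 5, since 5^2 = 25 <= 29 < 36 = 6^2.
Iterate m_{i+1} = d_i*a_i - m_i, d_{i+1} = (29 - m_{i+1}^2)/d_i, a_{i+1} = floor((a_0 + m_{i+1})/d_{i+1}):
  m_1 = 1*5 - 0 = 5, d_1 = (29 - 5^2)/1 = 4/1 = 4, a_1 = floor((5 + 5)/4) = 2.
  m_2 = 4*2 - 5 = 3, d_2 = (29 - 3^2)/4 = 20/4 = 5, a_2 = floor((5 + 3)/5) = 1.
  m_3 = 5*1 - 3 = 2, d_3 = (29 - 2^2)/5 = 25/5 = 5, a_3 = floor((5 + 2)/5) = 1.
  m_4 = 5*1 - 2 = 3, d_4 = (29 - 3^2)/5 = 20/5 = 4, a_4 = floor((5 + 3)/4) = 2.
  m_5 = 4*2 - 3 = 5, d_5 = (29 - 5^2)/4 = 4/4 = 1, a_5 = floor((5 + 5)/1) = 10.
  m_6 = 1*10 - 5 = 5, d_6 = (29 - 5^2)/1 = 4/1 = 4: (m_6, d_6) = (m_1, d_1) = (5, 4), so from here the quotients repeat a_1, ..., a_5; the period length is 5.
So sqrt(29) = [5; (2, 1, 1, 2, 10)] with period length k = 5.
k is odd, so (p_{k-1}, q_{k-1}) only solves x^2 - 29y^2 = -1 and the fundamental solution of x^2 - 29y^2 = 1 is (p_{2k-1}, q_{2k-1}) = (p_9, q_9); compute convergents through index 9, running through the period twice.
Convergents (p_i = a_i*p_{i-1} + p_{i-2}, q_i = a_i*q_{i-1} + q_{i-2} with p_{-2}=0, p_{-1}=1, q_{-2}=1, q_{-1}=0):
  i=0: a_0=5, p_0 = 5*1 + 0 = 5, q_0 = 5*0 + 1 = 1.
  i=1: a_1=2, p_1 = 2*5 + 1 = 11, q_1 = 2*1 + 0 = 2.
  i=2: a_2=1, p_2 = 1*11 + 5 = 16, q_2 = 1*2 + 1 = 3.
  i=3: a_3=1, p_3 = 1*16 + 11 = 27, q_3 = 1*3 + 2 = 5.
  i=4: a_4=2, p_4 = 2*27 + 16 = 70, q_4 = 2*5 + 3 = 13.
  i=5: a_5=10, p_5 = 10*70 + 27 = 727, q_5 = 10*13 + 5 = 135.
  i=6: a_6=2, p_6 = 2*727 + 70 = 1524, q_6 = 2*135 + 13 = 283.
  i=7: a_7=1, p_7 = 1*1524 + 727 = 2251, q_7 = 1*283 + 135 = 418.
  i=8: a_8=1, p_8 = 1*2251 + 1524 = 3775, q_8 = 1*418 + 283 = 701.
  i=9: a_9=2, p_9 = 2*3775 + 2251 = 9801, q_9 = 2*701 + 418 = 1820.
Indeed p_4^2 - 29*q_4^2 = 4900 - 4901 = -1, not +1.
Check: 9801^2 - 29*1820^2 = 96059601 - 96059600 = 1, so (x, y) = (9801, 1820) solves the equation, and by the theorem it is the least positive solution.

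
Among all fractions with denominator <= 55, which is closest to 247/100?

Expand x = 247/100 as a continued fraction with the Euclidean algorithm:
  247 = 2*100 + 47, so a_0 = 2.
  100 = 2*47 + 6, so a_1 = 2.
  47 = 7*6 + 5, so a_2 = 7.
  6 = 1*5 + 1, so a_3 = 1.
  5 = 5*1 + 0, so a_4 = 5.
so x = [2; 2, 7, 1, 5].
Convergents (p_i = a_i*p_{i-1} + p_{i-2}, q_i = a_i*q_{i-1} + q_{i-2} with p_{-2}=0, p_{-1}=1, q_{-2}=1, q_{-1}=0), until the denominator exceeds 55:
  i=0: a_0=2, p_0 = 2*1 + 0 = 2, q_0 = 2*0 + 1 = 1.
  i=1: a_1=2, p_1 = 2*2 + 1 = 5, q_1 = 2*1 + 0 = 2.
  i=2: a_2=7, p_2 = 7*5 + 2 = 37, q_2 = 7*2 + 1 = 15.
  i=3: a_3=1, p_3 = 1*37 + 5 = 42, q_3 = 1*15 + 2 = 17.
  i=4: a_4=5, p_4 = 5*42 + 37 = 247, q_4 = 5*17 + 15 = 100.
q_4 = 100 > 55, so the last convergent with denominator <= 55 is p_3/q_3 = 42/17.
The closest fraction with denominator <= 55 is either p_3/q_3 or the intermediate fraction (k*p_3 + p_2)/(k*q_3 + q_2) with the largest k >= 1 whose denominator stays <= 55; these approach x as k grows, and every other convergent or intermediate fraction in range is farther away.
Largest k: floor((55 - q_2)/q_3) = floor((55 - 15)/17) = 2.
That gives (2*42 + 37)/(2*17 + 15) = 121/49.
Compare the errors: |x - 42/17| = |247*17 - 42*100|/(100*17) = 1/1700, and |x - 121/49| = |247*49 - 121*100|/(100*49) = 3/4900.
Cross-multiplying, 1*4900 = 4900 < 5100 = 3*1700, so 1/1700 is smaller: the convergent 42/17 is closer to x than 121/49.

42/17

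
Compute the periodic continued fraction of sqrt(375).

Write x_i = (sqrt(375) + m_i)/d_i with (m_0, d_0) = (0, 1). a_0 = floor(sqrt(375)) = 19, since 19^2 = 361 <= 375 < 400 = 20^2.
Iterate m_{i+1} = d_i*a_i - m_i, d_{i+1} = (375 - m_{i+1}^2)/d_i, a_{i+1} = floor((a_0 + m_{i+1})/d_{i+1}):
  m_1 = 1*19 - 0 = 19, d_1 = (375 - 19^2)/1 = 14/1 = 14, a_1 = floor((19 + 19)/14) = 2.
  m_2 = 14*2 - 19 = 9, d_2 = (375 - 9^2)/14 = 294/14 = 21, a_2 = floor((19 + 9)/21) = 1.
  m_3 = 21*1 - 9 = 12, d_3 = (375 - 12^2)/21 = 231/21 = 11, a_3 = floor((19 + 12)/11) = 2.
  m_4 = 11*2 - 12 = 10, d_4 = (375 - 10^2)/11 = 275/11 = 25, a_4 = floor((19 + 10)/25) = 1.
  m_5 = 25*1 - 10 = 15, d_5 = (375 - 15^2)/25 = 150/25 = 6, a_5 = floor((19 + 15)/6) = 5.
  m_6 = 6*5 - 15 = 15, d_6 = (375 - 15^2)/6 = 150/6 = 25, a_6 = floor((19 + 15)/25) = 1.
  m_7 = 25*1 - 15 = 10, d_7 = (375 - 10^2)/25 = 275/25 = 11, a_7 = floor((19 + 10)/11) = 2.
  m_8 = 11*2 - 10 = 12, d_8 = (375 - 12^2)/11 = 231/11 = 21, a_8 = floor((19 + 12)/21) = 1.
  m_9 = 21*1 - 12 = 9, d_9 = (375 - 9^2)/21 = 294/21 = 14, a_9 = floor((19 + 9)/14) = 2.
  m_10 = 14*2 - 9 = 19, d_10 = (375 - 19^2)/14 = 14/14 = 1, a_10 = floor((19 + 19)/1) = 38.
  m_11 = 1*38 - 19 = 19, d_11 = (375 - 19^2)/1 = 14/1 = 14: (m_11, d_11) = (m_1, d_1) = (19, 14), so from here the quotients repeat a_1, ..., a_10; the period length is 10.
Hence the expansion of sqrt(375) is a_0 = 19 followed by the repeating block 2, 1, 2, 1, 5, 1, 2, 1, 2, 38 (period 10).

[19; (2, 1, 2, 1, 5, 1, 2, 1, 2, 38)]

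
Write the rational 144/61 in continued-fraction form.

Run the Euclidean algorithm on 144 and 61; the successive quotients are the partial quotients a_0, a_1, ... (each step inverts the fractional part left over by the previous one):
  144 = 2*61 + 22, so a_0 = 2.
  61 = 2*22 + 17, so a_1 = 2.
  22 = 1*17 + 5, so a_2 = 1.
  17 = 3*5 + 2, so a_3 = 3.
  5 = 2*2 + 1, so a_4 = 2.
  2 = 2*1 + 0, so a_5 = 2.
The remainder reaches 0 after 6 divisions, so the expansion has 6 partial quotients, read off in order.

[2; 2, 1, 3, 2, 2]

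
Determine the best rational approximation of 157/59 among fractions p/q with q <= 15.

Expand x = 157/59 as a continued fraction with the Euclidean algorithm:
  157 = 2*59 + 39, so a_0 = 2.
  59 = 1*39 + 20, so a_1 = 1.
  39 = 1*20 + 19, so a_2 = 1.
  20 = 1*19 + 1, so a_3 = 1.
  19 = 19*1 + 0, so a_4 = 19.
so x = [2; 1, 1, 1, 19].
Convergents (p_i = a_i*p_{i-1} + p_{i-2}, q_i = a_i*q_{i-1} + q_{i-2} with p_{-2}=0, p_{-1}=1, q_{-2}=1, q_{-1}=0), until the denominator exceeds 15:
  i=0: a_0=2, p_0 = 2*1 + 0 = 2, q_0 = 2*0 + 1 = 1.
  i=1: a_1=1, p_1 = 1*2 + 1 = 3, q_1 = 1*1 + 0 = 1.
  i=2: a_2=1, p_2 = 1*3 + 2 = 5, q_2 = 1*1 + 1 = 2.
  i=3: a_3=1, p_3 = 1*5 + 3 = 8, q_3 = 1*2 + 1 = 3.
  i=4: a_4=19, p_4 = 19*8 + 5 = 157, q_4 = 19*3 + 2 = 59.
q_4 = 59 > 15, so the last convergent with denominator <= 15 is p_3/q_3 = 8/3.
The closest fraction with denominator <= 15 is either p_3/q_3 or the intermediate fraction (k*p_3 + p_2)/(k*q_3 + q_2) with the largest k >= 1 whose denominator stays <= 15; these approach x as k grows, and every other convergent or intermediate fraction in range is farther away.
Largest k: floor((15 - q_2)/q_3) = floor((15 - 2)/3) = 4.
That gives (4*8 + 5)/(4*3 + 2) = 37/14.
Compare the errors: |x - 8/3| = |157*3 - 8*59|/(59*3) = 1/177, and |x - 37/14| = |157*14 - 37*59|/(59*14) = 15/826.
Cross-multiplying, 1*826 = 826 < 2655 = 15*177, so 1/177 is smaller: the convergent 8/3 is closer to x than 37/14.

8/3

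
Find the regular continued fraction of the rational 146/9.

Run the Euclidean algorithm on 146 and 9; the successive quotients are the partial quotients a_0, a_1, ... (each step inverts the fractional part left over by the previous one):
  146 = 16*9 + 2, so a_0 = 16.
  9 = 4*2 + 1, so a_1 = 4.
  2 = 2*1 + 0, so a_2 = 2.
The remainder reaches 0 after 3 divisions, so the expansion has 3 partial quotients, read off in order.

[16; 4, 2]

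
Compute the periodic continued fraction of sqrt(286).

Write x_i = (sqrt(286) + m_i)/d_i with (m_0, d_0) = (0, 1). a_0 = floor(sqrt(286)) = 16, since 16^2 = 256 <= 286 < 289 = 17^2.
Iterate m_{i+1} = d_i*a_i - m_i, d_{i+1} = (286 - m_{i+1}^2)/d_i, a_{i+1} = floor((a_0 + m_{i+1})/d_{i+1}):
  m_1 = 1*16 - 0 = 16, d_1 = (286 - 16^2)/1 = 30/1 = 30, a_1 = floor((16 + 16)/30) = 1.
  m_2 = 30*1 - 16 = 14, d_2 = (286 - 14^2)/30 = 90/30 = 3, a_2 = floor((16 + 14)/3) = 10.
  m_3 = 3*10 - 14 = 16, d_3 = (286 - 16^2)/3 = 30/3 = 10, a_3 = floor((16 + 16)/10) = 3.
  m_4 = 10*3 - 16 = 14, d_4 = (286 - 14^2)/10 = 90/10 = 9, a_4 = floor((16 + 14)/9) = 3.
  m_5 = 9*3 - 14 = 13, d_5 = (286 - 13^2)/9 = 117/9 = 13, a_5 = floor((16 + 13)/13) = 2.
  m_6 = 13*2 - 13 = 13, d_6 = (286 - 13^2)/13 = 117/13 = 9, a_6 = floor((16 + 13)/9) = 3.
  m_7 = 9*3 - 13 = 14, d_7 = (286 - 14^2)/9 = 90/9 = 10, a_7 = floor((16 + 14)/10) = 3.
  m_8 = 10*3 - 14 = 16, d_8 = (286 - 16^2)/10 = 30/10 = 3, a_8 = floor((16 + 16)/3) = 10.
  m_9 = 3*10 - 16 = 14, d_9 = (286 - 14^2)/3 = 90/3 = 30, a_9 = floor((16 + 14)/30) = 1.
  m_10 = 30*1 - 14 = 16, d_10 = (286 - 16^2)/30 = 30/30 = 1, a_10 = floor((16 + 16)/1) = 32.
  m_11 = 1*32 - 16 = 16, d_11 = (286 - 16^2)/1 = 30/1 = 30: (m_11, d_11) = (m_1, d_1) = (16, 30), so from here the quotients repeat a_1, ..., a_10; the period length is 10.
Hence the expansion of sqrt(286) is a_0 = 16 followed by the repeating block 1, 10, 3, 3, 2, 3, 3, 10, 1, 32 (period 10).

[16; (1, 10, 3, 3, 2, 3, 3, 10, 1, 32)]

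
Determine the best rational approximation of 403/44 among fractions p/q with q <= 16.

119/13

Expand x = 403/44 as a continued fraction with the Euclidean algorithm:
  403 = 9*44 + 7, so a_0 = 9.
  44 = 6*7 + 2, so a_1 = 6.
  7 = 3*2 + 1, so a_2 = 3.
  2 = 2*1 + 0, so a_3 = 2.
so x = [9; 6, 3, 2].
Convergents (p_i = a_i*p_{i-1} + p_{i-2}, q_i = a_i*q_{i-1} + q_{i-2} with p_{-2}=0, p_{-1}=1, q_{-2}=1, q_{-1}=0), until the denominator exceeds 16:
  i=0: a_0=9, p_0 = 9*1 + 0 = 9, q_0 = 9*0 + 1 = 1.
  i=1: a_1=6, p_1 = 6*9 + 1 = 55, q_1 = 6*1 + 0 = 6.
  i=2: a_2=3, p_2 = 3*55 + 9 = 174, q_2 = 3*6 + 1 = 19.
q_2 = 19 > 16, so the last convergent with denominator <= 16 is p_1/q_1 = 55/6.
The closest fraction with denominator <= 16 is either p_1/q_1 or the intermediate fraction (k*p_1 + p_0)/(k*q_1 + q_0) with the largest k >= 1 whose denominator stays <= 16; these approach x as k grows, and every other convergent or intermediate fraction in range is farther away.
Largest k: floor((16 - q_0)/q_1) = floor((16 - 1)/6) = 2.
That gives (2*55 + 9)/(2*6 + 1) = 119/13.
Compare the errors: |x - 55/6| = |403*6 - 55*44|/(44*6) = 2/264, and |x - 119/13| = |403*13 - 119*44|/(44*13) = 3/572.
Cross-multiplying, 3*264 = 792 < 1144 = 2*572, so 3/572 is smaller: the intermediate fraction 119/13 is closer to x than 55/6.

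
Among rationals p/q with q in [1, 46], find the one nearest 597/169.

Expand x = 597/169 as a continued fraction with the Euclidean algorithm:
  597 = 3*169 + 90, so a_0 = 3.
  169 = 1*90 + 79, so a_1 = 1.
  90 = 1*79 + 11, so a_2 = 1.
  79 = 7*11 + 2, so a_3 = 7.
  11 = 5*2 + 1, so a_4 = 5.
  2 = 2*1 + 0, so a_5 = 2.
so x = [3; 1, 1, 7, 5, 2].
Convergents (p_i = a_i*p_{i-1} + p_{i-2}, q_i = a_i*q_{i-1} + q_{i-2} with p_{-2}=0, p_{-1}=1, q_{-2}=1, q_{-1}=0), until the denominator exceeds 46:
  i=0: a_0=3, p_0 = 3*1 + 0 = 3, q_0 = 3*0 + 1 = 1.
  i=1: a_1=1, p_1 = 1*3 + 1 = 4, q_1 = 1*1 + 0 = 1.
  i=2: a_2=1, p_2 = 1*4 + 3 = 7, q_2 = 1*1 + 1 = 2.
  i=3: a_3=7, p_3 = 7*7 + 4 = 53, q_3 = 7*2 + 1 = 15.
  i=4: a_4=5, p_4 = 5*53 + 7 = 272, q_4 = 5*15 + 2 = 77.
q_4 = 77 > 46, so the last convergent with denominator <= 46 is p_3/q_3 = 53/15.
The closest fraction with denominator <= 46 is either p_3/q_3 or the intermediate fraction (k*p_3 + p_2)/(k*q_3 + q_2) with the largest k >= 1 whose denominator stays <= 46; these approach x as k grows, and every other convergent or intermediate fraction in range is farther away.
Largest k: floor((46 - q_2)/q_3) = floor((46 - 2)/15) = 2.
That gives (2*53 + 7)/(2*15 + 2) = 113/32.
Compare the errors: |x - 53/15| = |597*15 - 53*169|/(169*15) = 2/2535, and |x - 113/32| = |597*32 - 113*169|/(169*32) = 7/5408.
Cross-multiplying, 2*5408 = 10816 < 17745 = 7*2535, so 2/2535 is smaller: the convergent 53/15 is closer to x than 113/32.

53/15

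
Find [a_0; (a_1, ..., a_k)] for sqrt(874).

[29; (1, 1, 3, 2, 3, 1, 1, 58)]

Write x_i = (sqrt(874) + m_i)/d_i with (m_0, d_0) = (0, 1). a_0 = floor(sqrt(874)) = 29, since 29^2 = 841 <= 874 < 900 = 30^2.
Iterate m_{i+1} = d_i*a_i - m_i, d_{i+1} = (874 - m_{i+1}^2)/d_i, a_{i+1} = floor((a_0 + m_{i+1})/d_{i+1}):
  m_1 = 1*29 - 0 = 29, d_1 = (874 - 29^2)/1 = 33/1 = 33, a_1 = floor((29 + 29)/33) = 1.
  m_2 = 33*1 - 29 = 4, d_2 = (874 - 4^2)/33 = 858/33 = 26, a_2 = floor((29 + 4)/26) = 1.
  m_3 = 26*1 - 4 = 22, d_3 = (874 - 22^2)/26 = 390/26 = 15, a_3 = floor((29 + 22)/15) = 3.
  m_4 = 15*3 - 22 = 23, d_4 = (874 - 23^2)/15 = 345/15 = 23, a_4 = floor((29 + 23)/23) = 2.
  m_5 = 23*2 - 23 = 23, d_5 = (874 - 23^2)/23 = 345/23 = 15, a_5 = floor((29 + 23)/15) = 3.
  m_6 = 15*3 - 23 = 22, d_6 = (874 - 22^2)/15 = 390/15 = 26, a_6 = floor((29 + 22)/26) = 1.
  m_7 = 26*1 - 22 = 4, d_7 = (874 - 4^2)/26 = 858/26 = 33, a_7 = floor((29 + 4)/33) = 1.
  m_8 = 33*1 - 4 = 29, d_8 = (874 - 29^2)/33 = 33/33 = 1, a_8 = floor((29 + 29)/1) = 58.
  m_9 = 1*58 - 29 = 29, d_9 = (874 - 29^2)/1 = 33/1 = 33: (m_9, d_9) = (m_1, d_1) = (29, 33), so from here the quotients repeat a_1, ..., a_8; the period length is 8.
Hence the expansion of sqrt(874) is a_0 = 29 followed by the repeating block 1, 1, 3, 2, 3, 1, 1, 58 (period 8).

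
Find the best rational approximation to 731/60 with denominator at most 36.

134/11

Expand x = 731/60 as a continued fraction with the Euclidean algorithm:
  731 = 12*60 + 11, so a_0 = 12.
  60 = 5*11 + 5, so a_1 = 5.
  11 = 2*5 + 1, so a_2 = 2.
  5 = 5*1 + 0, so a_3 = 5.
so x = [12; 5, 2, 5].
Convergents (p_i = a_i*p_{i-1} + p_{i-2}, q_i = a_i*q_{i-1} + q_{i-2} with p_{-2}=0, p_{-1}=1, q_{-2}=1, q_{-1}=0), until the denominator exceeds 36:
  i=0: a_0=12, p_0 = 12*1 + 0 = 12, q_0 = 12*0 + 1 = 1.
  i=1: a_1=5, p_1 = 5*12 + 1 = 61, q_1 = 5*1 + 0 = 5.
  i=2: a_2=2, p_2 = 2*61 + 12 = 134, q_2 = 2*5 + 1 = 11.
  i=3: a_3=5, p_3 = 5*134 + 61 = 731, q_3 = 5*11 + 5 = 60.
q_3 = 60 > 36, so the last convergent with denominator <= 36 is p_2/q_2 = 134/11.
The closest fraction with denominator <= 36 is either p_2/q_2 or the intermediate fraction (k*p_2 + p_1)/(k*q_2 + q_1) with the largest k >= 1 whose denominator stays <= 36; these approach x as k grows, and every other convergent or intermediate fraction in range is farther away.
Largest k: floor((36 - q_1)/q_2) = floor((36 - 5)/11) = 2.
That gives (2*134 + 61)/(2*11 + 5) = 329/27.
Compare the errors: |x - 134/11| = |731*11 - 134*60|/(60*11) = 1/660, and |x - 329/27| = |731*27 - 329*60|/(60*27) = 3/1620.
Cross-multiplying, 1*1620 = 1620 < 1980 = 3*660, so 1/660 is smaller: the convergent 134/11 is closer to x than 329/27.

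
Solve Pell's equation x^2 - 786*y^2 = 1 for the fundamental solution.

(x, y) = (785, 28)

First expand sqrt(786) as a continued fraction. With x_i = (sqrt(786) + m_i)/d_i and (m_0, d_0) = (0, 1): a_0 = floor(sqrt(786)) = 28, since 28^2 = 784 <= 786 < 841 = 29^2.
Iterate m_{i+1} = d_i*a_i - m_i, d_{i+1} = (786 - m_{i+1}^2)/d_i, a_{i+1} = floor((a_0 + m_{i+1})/d_{i+1}):
  m_1 = 1*28 - 0 = 28, d_1 = (786 - 28^2)/1 = 2/1 = 2, a_1 = floor((28 + 28)/2) = 28.
  m_2 = 2*28 - 28 = 28, d_2 = (786 - 28^2)/2 = 2/2 = 1, a_2 = floor((28 + 28)/1) = 56.
  m_3 = 1*56 - 28 = 28, d_3 = (786 - 28^2)/1 = 2/1 = 2: (m_3, d_3) = (m_1, d_1) = (28, 2), so from here the quotients repeat a_1, a_2; the period length is 2.
So sqrt(786) = [28; (28, 56)] with period length k = 2.
k is even, so the fundamental solution of x^2 - 786y^2 = 1 is (p_{k-1}, q_{k-1}) = (p_1, q_1); compute convergents through index 1.
Convergents (p_i = a_i*p_{i-1} + p_{i-2}, q_i = a_i*q_{i-1} + q_{i-2} with p_{-2}=0, p_{-1}=1, q_{-2}=1, q_{-1}=0):
  i=0: a_0=28, p_0 = 28*1 + 0 = 28, q_0 = 28*0 + 1 = 1.
  i=1: a_1=28, p_1 = 28*28 + 1 = 785, q_1 = 28*1 + 0 = 28.
Check: 785^2 - 786*28^2 = 616225 - 616224 = 1, so (x, y) = (785, 28) solves the equation, and by the theorem it is the least positive solution.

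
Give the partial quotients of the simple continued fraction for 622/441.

[1; 2, 2, 3, 2, 3, 3]

Run the Euclidean algorithm on 622 and 441; the successive quotients are the partial quotients a_0, a_1, ... (each step inverts the fractional part left over by the previous one):
  622 = 1*441 + 181, so a_0 = 1.
  441 = 2*181 + 79, so a_1 = 2.
  181 = 2*79 + 23, so a_2 = 2.
  79 = 3*23 + 10, so a_3 = 3.
  23 = 2*10 + 3, so a_4 = 2.
  10 = 3*3 + 1, so a_5 = 3.
  3 = 3*1 + 0, so a_6 = 3.
The remainder reaches 0 after 7 divisions, so the expansion has 7 partial quotients, read off in order.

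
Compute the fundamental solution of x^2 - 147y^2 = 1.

(x, y) = (97, 8)

First expand sqrt(147) as a continued fraction. With x_i = (sqrt(147) + m_i)/d_i and (m_0, d_0) = (0, 1): a_0 = floor(sqrt(147)) = 12, since 12^2 = 144 <= 147 < 169 = 13^2.
Iterate m_{i+1} = d_i*a_i - m_i, d_{i+1} = (147 - m_{i+1}^2)/d_i, a_{i+1} = floor((a_0 + m_{i+1})/d_{i+1}):
  m_1 = 1*12 - 0 = 12, d_1 = (147 - 12^2)/1 = 3/1 = 3, a_1 = floor((12 + 12)/3) = 8.
  m_2 = 3*8 - 12 = 12, d_2 = (147 - 12^2)/3 = 3/3 = 1, a_2 = floor((12 + 12)/1) = 24.
  m_3 = 1*24 - 12 = 12, d_3 = (147 - 12^2)/1 = 3/1 = 3: (m_3, d_3) = (m_1, d_1) = (12, 3), so from here the quotients repeat a_1, a_2; the period length is 2.
So sqrt(147) = [12; (8, 24)] with period length k = 2.
k is even, so the fundamental solution of x^2 - 147y^2 = 1 is (p_{k-1}, q_{k-1}) = (p_1, q_1); compute convergents through index 1.
Convergents (p_i = a_i*p_{i-1} + p_{i-2}, q_i = a_i*q_{i-1} + q_{i-2} with p_{-2}=0, p_{-1}=1, q_{-2}=1, q_{-1}=0):
  i=0: a_0=12, p_0 = 12*1 + 0 = 12, q_0 = 12*0 + 1 = 1.
  i=1: a_1=8, p_1 = 8*12 + 1 = 97, q_1 = 8*1 + 0 = 8.
Check: 97^2 - 147*8^2 = 9409 - 9408 = 1, so (x, y) = (97, 8) solves the equation, and by the theorem it is the least positive solution.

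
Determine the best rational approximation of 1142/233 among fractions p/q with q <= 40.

49/10

Expand x = 1142/233 as a continued fraction with the Euclidean algorithm:
  1142 = 4*233 + 210, so a_0 = 4.
  233 = 1*210 + 23, so a_1 = 1.
  210 = 9*23 + 3, so a_2 = 9.
  23 = 7*3 + 2, so a_3 = 7.
  3 = 1*2 + 1, so a_4 = 1.
  2 = 2*1 + 0, so a_5 = 2.
so x = [4; 1, 9, 7, 1, 2].
Convergents (p_i = a_i*p_{i-1} + p_{i-2}, q_i = a_i*q_{i-1} + q_{i-2} with p_{-2}=0, p_{-1}=1, q_{-2}=1, q_{-1}=0), until the denominator exceeds 40:
  i=0: a_0=4, p_0 = 4*1 + 0 = 4, q_0 = 4*0 + 1 = 1.
  i=1: a_1=1, p_1 = 1*4 + 1 = 5, q_1 = 1*1 + 0 = 1.
  i=2: a_2=9, p_2 = 9*5 + 4 = 49, q_2 = 9*1 + 1 = 10.
  i=3: a_3=7, p_3 = 7*49 + 5 = 348, q_3 = 7*10 + 1 = 71.
q_3 = 71 > 40, so the last convergent with denominator <= 40 is p_2/q_2 = 49/10.
The closest fraction with denominator <= 40 is either p_2/q_2 or the intermediate fraction (k*p_2 + p_1)/(k*q_2 + q_1) with the largest k >= 1 whose denominator stays <= 40; these approach x as k grows, and every other convergent or intermediate fraction in range is farther away.
Largest k: floor((40 - q_1)/q_2) = floor((40 - 1)/10) = 3.
That gives (3*49 + 5)/(3*10 + 1) = 152/31.
Compare the errors: |x - 49/10| = |1142*10 - 49*233|/(233*10) = 3/2330, and |x - 152/31| = |1142*31 - 152*233|/(233*31) = 14/7223.
Cross-multiplying, 3*7223 = 21669 < 32620 = 14*2330, so 3/2330 is smaller: the convergent 49/10 is closer to x than 152/31.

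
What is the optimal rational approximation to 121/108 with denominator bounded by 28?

Expand x = 121/108 as a continued fraction with the Euclidean algorithm:
  121 = 1*108 + 13, so a_0 = 1.
  108 = 8*13 + 4, so a_1 = 8.
  13 = 3*4 + 1, so a_2 = 3.
  4 = 4*1 + 0, so a_3 = 4.
so x = [1; 8, 3, 4].
Convergents (p_i = a_i*p_{i-1} + p_{i-2}, q_i = a_i*q_{i-1} + q_{i-2} with p_{-2}=0, p_{-1}=1, q_{-2}=1, q_{-1}=0), until the denominator exceeds 28:
  i=0: a_0=1, p_0 = 1*1 + 0 = 1, q_0 = 1*0 + 1 = 1.
  i=1: a_1=8, p_1 = 8*1 + 1 = 9, q_1 = 8*1 + 0 = 8.
  i=2: a_2=3, p_2 = 3*9 + 1 = 28, q_2 = 3*8 + 1 = 25.
  i=3: a_3=4, p_3 = 4*28 + 9 = 121, q_3 = 4*25 + 8 = 108.
q_3 = 108 > 28, so the last convergent with denominator <= 28 is p_2/q_2 = 28/25.
The closest fraction with denominator <= 28 is either p_2/q_2 or the intermediate fraction (k*p_2 + p_1)/(k*q_2 + q_1) with the largest k >= 1 whose denominator stays <= 28; these approach x as k grows, and every other convergent or intermediate fraction in range is farther away.
Largest k: floor((28 - q_1)/q_2) = floor((28 - 8)/25) = 0.
Since k = 0, no intermediate fraction beyond p_2/q_2 has denominator <= 28, so the convergent 28/25 is the closest (its error is |121*25 - 28*108|/(108*25) = 1/2700).

28/25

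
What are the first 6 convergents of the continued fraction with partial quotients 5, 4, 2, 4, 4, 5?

5/1, 21/4, 47/9, 209/40, 883/169, 4624/885

Using the convergent recurrence p_i = a_i*p_{i-1} + p_{i-2}, q_i = a_i*q_{i-1} + q_{i-2} with p_{-2}=0, p_{-1}=1, q_{-2}=1, q_{-1}=0:
  i=0: a_0=5, p_0 = 5*1 + 0 = 5, q_0 = 5*0 + 1 = 1.
  i=1: a_1=4, p_1 = 4*5 + 1 = 21, q_1 = 4*1 + 0 = 4.
  i=2: a_2=2, p_2 = 2*21 + 5 = 47, q_2 = 2*4 + 1 = 9.
  i=3: a_3=4, p_3 = 4*47 + 21 = 209, q_3 = 4*9 + 4 = 40.
  i=4: a_4=4, p_4 = 4*209 + 47 = 883, q_4 = 4*40 + 9 = 169.
  i=5: a_5=5, p_5 = 5*883 + 209 = 4624, q_5 = 5*169 + 40 = 885.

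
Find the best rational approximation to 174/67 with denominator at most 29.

13/5

Expand x = 174/67 as a continued fraction with the Euclidean algorithm:
  174 = 2*67 + 40, so a_0 = 2.
  67 = 1*40 + 27, so a_1 = 1.
  40 = 1*27 + 13, so a_2 = 1.
  27 = 2*13 + 1, so a_3 = 2.
  13 = 13*1 + 0, so a_4 = 13.
so x = [2; 1, 1, 2, 13].
Convergents (p_i = a_i*p_{i-1} + p_{i-2}, q_i = a_i*q_{i-1} + q_{i-2} with p_{-2}=0, p_{-1}=1, q_{-2}=1, q_{-1}=0), until the denominator exceeds 29:
  i=0: a_0=2, p_0 = 2*1 + 0 = 2, q_0 = 2*0 + 1 = 1.
  i=1: a_1=1, p_1 = 1*2 + 1 = 3, q_1 = 1*1 + 0 = 1.
  i=2: a_2=1, p_2 = 1*3 + 2 = 5, q_2 = 1*1 + 1 = 2.
  i=3: a_3=2, p_3 = 2*5 + 3 = 13, q_3 = 2*2 + 1 = 5.
  i=4: a_4=13, p_4 = 13*13 + 5 = 174, q_4 = 13*5 + 2 = 67.
q_4 = 67 > 29, so the last convergent with denominator <= 29 is p_3/q_3 = 13/5.
The closest fraction with denominator <= 29 is either p_3/q_3 or the intermediate fraction (k*p_3 + p_2)/(k*q_3 + q_2) with the largest k >= 1 whose denominator stays <= 29; these approach x as k grows, and every other convergent or intermediate fraction in range is farther away.
Largest k: floor((29 - q_2)/q_3) = floor((29 - 2)/5) = 5.
That gives (5*13 + 5)/(5*5 + 2) = 70/27.
Compare the errors: |x - 13/5| = |174*5 - 13*67|/(67*5) = 1/335, and |x - 70/27| = |174*27 - 70*67|/(67*27) = 8/1809.
Cross-multiplying, 1*1809 = 1809 < 2680 = 8*335, so 1/335 is smaller: the convergent 13/5 is closer to x than 70/27.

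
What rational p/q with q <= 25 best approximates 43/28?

23/15

Expand x = 43/28 as a continued fraction with the Euclidean algorithm:
  43 = 1*28 + 15, so a_0 = 1.
  28 = 1*15 + 13, so a_1 = 1.
  15 = 1*13 + 2, so a_2 = 1.
  13 = 6*2 + 1, so a_3 = 6.
  2 = 2*1 + 0, so a_4 = 2.
so x = [1; 1, 1, 6, 2].
Convergents (p_i = a_i*p_{i-1} + p_{i-2}, q_i = a_i*q_{i-1} + q_{i-2} with p_{-2}=0, p_{-1}=1, q_{-2}=1, q_{-1}=0), until the denominator exceeds 25:
  i=0: a_0=1, p_0 = 1*1 + 0 = 1, q_0 = 1*0 + 1 = 1.
  i=1: a_1=1, p_1 = 1*1 + 1 = 2, q_1 = 1*1 + 0 = 1.
  i=2: a_2=1, p_2 = 1*2 + 1 = 3, q_2 = 1*1 + 1 = 2.
  i=3: a_3=6, p_3 = 6*3 + 2 = 20, q_3 = 6*2 + 1 = 13.
  i=4: a_4=2, p_4 = 2*20 + 3 = 43, q_4 = 2*13 + 2 = 28.
q_4 = 28 > 25, so the last convergent with denominator <= 25 is p_3/q_3 = 20/13.
The closest fraction with denominator <= 25 is either p_3/q_3 or the intermediate fraction (k*p_3 + p_2)/(k*q_3 + q_2) with the largest k >= 1 whose denominator stays <= 25; these approach x as k grows, and every other convergent or intermediate fraction in range is farther away.
Largest k: floor((25 - q_2)/q_3) = floor((25 - 2)/13) = 1.
That gives (1*20 + 3)/(1*13 + 2) = 23/15.
Compare the errors: |x - 20/13| = |43*13 - 20*28|/(28*13) = 1/364, and |x - 23/15| = |43*15 - 23*28|/(28*15) = 1/420.
Cross-multiplying, 1*364 = 364 < 420 = 1*420, so 1/420 is smaller: the intermediate fraction 23/15 is closer to x than 20/13.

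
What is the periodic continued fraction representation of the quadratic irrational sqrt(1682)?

[41; (82)]

Write x_i = (sqrt(1682) + m_i)/d_i with (m_0, d_0) = (0, 1). a_0 = floor(sqrt(1682)) = 41, since 41^2 = 1681 <= 1682 < 1764 = 42^2.
Iterate m_{i+1} = d_i*a_i - m_i, d_{i+1} = (1682 - m_{i+1}^2)/d_i, a_{i+1} = floor((a_0 + m_{i+1})/d_{i+1}):
  m_1 = 1*41 - 0 = 41, d_1 = (1682 - 41^2)/1 = 1/1 = 1, a_1 = floor((41 + 41)/1) = 82.
  m_2 = 1*82 - 41 = 41, d_2 = (1682 - 41^2)/1 = 1/1 = 1: (m_2, d_2) = (m_1, d_1) = (41, 1), so from here the quotient a_1 repeats; the period length is 1.
Hence the expansion of sqrt(1682) is a_0 = 41 followed by the repeating block 82 (period 1).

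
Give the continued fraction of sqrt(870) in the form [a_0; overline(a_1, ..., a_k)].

Write x_i = (sqrt(870) + m_i)/d_i with (m_0, d_0) = (0, 1). a_0 = floor(sqrt(870)) = 29, since 29^2 = 841 <= 870 < 900 = 30^2.
Iterate m_{i+1} = d_i*a_i - m_i, d_{i+1} = (870 - m_{i+1}^2)/d_i, a_{i+1} = floor((a_0 + m_{i+1})/d_{i+1}):
  m_1 = 1*29 - 0 = 29, d_1 = (870 - 29^2)/1 = 29/1 = 29, a_1 = floor((29 + 29)/29) = 2.
  m_2 = 29*2 - 29 = 29, d_2 = (870 - 29^2)/29 = 29/29 = 1, a_2 = floor((29 + 29)/1) = 58.
  m_3 = 1*58 - 29 = 29, d_3 = (870 - 29^2)/1 = 29/1 = 29: (m_3, d_3) = (m_1, d_1) = (29, 29), so from here the quotients repeat a_1, a_2; the period length is 2.
Hence the expansion of sqrt(870) is a_0 = 29 followed by the repeating block 2, 58 (period 2).

[29; overline(2, 58)]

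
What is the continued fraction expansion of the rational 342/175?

Run the Euclidean algorithm on 342 and 175; the successive quotients are the partial quotients a_0, a_1, ... (each step inverts the fractional part left over by the previous one):
  342 = 1*175 + 167, so a_0 = 1.
  175 = 1*167 + 8, so a_1 = 1.
  167 = 20*8 + 7, so a_2 = 20.
  8 = 1*7 + 1, so a_3 = 1.
  7 = 7*1 + 0, so a_4 = 7.
The remainder reaches 0 after 5 divisions, so the expansion has 5 partial quotients, read off in order.

[1; 1, 20, 1, 7]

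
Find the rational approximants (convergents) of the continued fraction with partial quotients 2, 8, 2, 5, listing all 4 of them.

Using the convergent recurrence p_i = a_i*p_{i-1} + p_{i-2}, q_i = a_i*q_{i-1} + q_{i-2} with p_{-2}=0, p_{-1}=1, q_{-2}=1, q_{-1}=0:
  i=0: a_0=2, p_0 = 2*1 + 0 = 2, q_0 = 2*0 + 1 = 1.
  i=1: a_1=8, p_1 = 8*2 + 1 = 17, q_1 = 8*1 + 0 = 8.
  i=2: a_2=2, p_2 = 2*17 + 2 = 36, q_2 = 2*8 + 1 = 17.
  i=3: a_3=5, p_3 = 5*36 + 17 = 197, q_3 = 5*17 + 8 = 93.

2/1, 17/8, 36/17, 197/93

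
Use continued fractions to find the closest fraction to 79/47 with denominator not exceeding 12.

5/3

Expand x = 79/47 as a continued fraction with the Euclidean algorithm:
  79 = 1*47 + 32, so a_0 = 1.
  47 = 1*32 + 15, so a_1 = 1.
  32 = 2*15 + 2, so a_2 = 2.
  15 = 7*2 + 1, so a_3 = 7.
  2 = 2*1 + 0, so a_4 = 2.
so x = [1; 1, 2, 7, 2].
Convergents (p_i = a_i*p_{i-1} + p_{i-2}, q_i = a_i*q_{i-1} + q_{i-2} with p_{-2}=0, p_{-1}=1, q_{-2}=1, q_{-1}=0), until the denominator exceeds 12:
  i=0: a_0=1, p_0 = 1*1 + 0 = 1, q_0 = 1*0 + 1 = 1.
  i=1: a_1=1, p_1 = 1*1 + 1 = 2, q_1 = 1*1 + 0 = 1.
  i=2: a_2=2, p_2 = 2*2 + 1 = 5, q_2 = 2*1 + 1 = 3.
  i=3: a_3=7, p_3 = 7*5 + 2 = 37, q_3 = 7*3 + 1 = 22.
q_3 = 22 > 12, so the last convergent with denominator <= 12 is p_2/q_2 = 5/3.
The closest fraction with denominator <= 12 is either p_2/q_2 or the intermediate fraction (k*p_2 + p_1)/(k*q_2 + q_1) with the largest k >= 1 whose denominator stays <= 12; these approach x as k grows, and every other convergent or intermediate fraction in range is farther away.
Largest k: floor((12 - q_1)/q_2) = floor((12 - 1)/3) = 3.
That gives (3*5 + 2)/(3*3 + 1) = 17/10.
Compare the errors: |x - 5/3| = |79*3 - 5*47|/(47*3) = 2/141, and |x - 17/10| = |79*10 - 17*47|/(47*10) = 9/470.
Cross-multiplying, 2*470 = 940 < 1269 = 9*141, so 2/141 is smaller: the convergent 5/3 is closer to x than 17/10.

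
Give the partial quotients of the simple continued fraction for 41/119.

Run the Euclidean algorithm on 41 and 119; the successive quotients are the partial quotients a_0, a_1, ... (each step inverts the fractional part left over by the previous one):
  41 = 0*119 + 41, so a_0 = 0.
  119 = 2*41 + 37, so a_1 = 2.
  41 = 1*37 + 4, so a_2 = 1.
  37 = 9*4 + 1, so a_3 = 9.
  4 = 4*1 + 0, so a_4 = 4.
The remainder reaches 0 after 5 divisions, so the expansion has 5 partial quotients, read off in order.

[0; 2, 1, 9, 4]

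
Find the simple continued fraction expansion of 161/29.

[5; 1, 1, 4, 3]

Run the Euclidean algorithm on 161 and 29; the successive quotients are the partial quotients a_0, a_1, ... (each step inverts the fractional part left over by the previous one):
  161 = 5*29 + 16, so a_0 = 5.
  29 = 1*16 + 13, so a_1 = 1.
  16 = 1*13 + 3, so a_2 = 1.
  13 = 4*3 + 1, so a_3 = 4.
  3 = 3*1 + 0, so a_4 = 3.
The remainder reaches 0 after 5 divisions, so the expansion has 5 partial quotients, read off in order.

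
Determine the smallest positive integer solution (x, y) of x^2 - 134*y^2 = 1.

(x, y) = (145925, 12606)

First expand sqrt(134) as a continued fraction. With x_i = (sqrt(134) + m_i)/d_i and (m_0, d_0) = (0, 1): a_0 = floor(sqrt(134)) = 11, since 11^2 = 121 <= 134 < 144 = 12^2.
Iterate m_{i+1} = d_i*a_i - m_i, d_{i+1} = (134 - m_{i+1}^2)/d_i, a_{i+1} = floor((a_0 + m_{i+1})/d_{i+1}):
  m_1 = 1*11 - 0 = 11, d_1 = (134 - 11^2)/1 = 13/1 = 13, a_1 = floor((11 + 11)/13) = 1.
  m_2 = 13*1 - 11 = 2, d_2 = (134 - 2^2)/13 = 130/13 = 10, a_2 = floor((11 + 2)/10) = 1.
  m_3 = 10*1 - 2 = 8, d_3 = (134 - 8^2)/10 = 70/10 = 7, a_3 = floor((11 + 8)/7) = 2.
  m_4 = 7*2 - 8 = 6, d_4 = (134 - 6^2)/7 = 98/7 = 14, a_4 = floor((11 + 6)/14) = 1.
  m_5 = 14*1 - 6 = 8, d_5 = (134 - 8^2)/14 = 70/14 = 5, a_5 = floor((11 + 8)/5) = 3.
  m_6 = 5*3 - 8 = 7, d_6 = (134 - 7^2)/5 = 85/5 = 17, a_6 = floor((11 + 7)/17) = 1.
  m_7 = 17*1 - 7 = 10, d_7 = (134 - 10^2)/17 = 34/17 = 2, a_7 = floor((11 + 10)/2) = 10.
  m_8 = 2*10 - 10 = 10, d_8 = (134 - 10^2)/2 = 34/2 = 17, a_8 = floor((11 + 10)/17) = 1.
  m_9 = 17*1 - 10 = 7, d_9 = (134 - 7^2)/17 = 85/17 = 5, a_9 = floor((11 + 7)/5) = 3.
  m_10 = 5*3 - 7 = 8, d_10 = (134 - 8^2)/5 = 70/5 = 14, a_10 = floor((11 + 8)/14) = 1.
  m_11 = 14*1 - 8 = 6, d_11 = (134 - 6^2)/14 = 98/14 = 7, a_11 = floor((11 + 6)/7) = 2.
  m_12 = 7*2 - 6 = 8, d_12 = (134 - 8^2)/7 = 70/7 = 10, a_12 = floor((11 + 8)/10) = 1.
  m_13 = 10*1 - 8 = 2, d_13 = (134 - 2^2)/10 = 130/10 = 13, a_13 = floor((11 + 2)/13) = 1.
  m_14 = 13*1 - 2 = 11, d_14 = (134 - 11^2)/13 = 13/13 = 1, a_14 = floor((11 + 11)/1) = 22.
  m_15 = 1*22 - 11 = 11, d_15 = (134 - 11^2)/1 = 13/1 = 13: (m_15, d_15) = (m_1, d_1) = (11, 13), so from here the quotients repeat a_1, ..., a_14; the period length is 14.
So sqrt(134) = [11; (1, 1, 2, 1, 3, 1, 10, 1, 3, 1, 2, 1, 1, 22)] with period length k = 14.
k is even, so the fundamental solution of x^2 - 134y^2 = 1 is (p_{k-1}, q_{k-1}) = (p_13, q_13); compute convergents through index 13.
Convergents (p_i = a_i*p_{i-1} + p_{i-2}, q_i = a_i*q_{i-1} + q_{i-2} with p_{-2}=0, p_{-1}=1, q_{-2}=1, q_{-1}=0):
  i=0: a_0=11, p_0 = 11*1 + 0 = 11, q_0 = 11*0 + 1 = 1.
  i=1: a_1=1, p_1 = 1*11 + 1 = 12, q_1 = 1*1 + 0 = 1.
  i=2: a_2=1, p_2 = 1*12 + 11 = 23, q_2 = 1*1 + 1 = 2.
  i=3: a_3=2, p_3 = 2*23 + 12 = 58, q_3 = 2*2 + 1 = 5.
  i=4: a_4=1, p_4 = 1*58 + 23 = 81, q_4 = 1*5 + 2 = 7.
  i=5: a_5=3, p_5 = 3*81 + 58 = 301, q_5 = 3*7 + 5 = 26.
  i=6: a_6=1, p_6 = 1*301 + 81 = 382, q_6 = 1*26 + 7 = 33.
  i=7: a_7=10, p_7 = 10*382 + 301 = 4121, q_7 = 10*33 + 26 = 356.
  i=8: a_8=1, p_8 = 1*4121 + 382 = 4503, q_8 = 1*356 + 33 = 389.
  i=9: a_9=3, p_9 = 3*4503 + 4121 = 17630, q_9 = 3*389 + 356 = 1523.
  i=10: a_10=1, p_10 = 1*17630 + 4503 = 22133, q_10 = 1*1523 + 389 = 1912.
  i=11: a_11=2, p_11 = 2*22133 + 17630 = 61896, q_11 = 2*1912 + 1523 = 5347.
  i=12: a_12=1, p_12 = 1*61896 + 22133 = 84029, q_12 = 1*5347 + 1912 = 7259.
  i=13: a_13=1, p_13 = 1*84029 + 61896 = 145925, q_13 = 1*7259 + 5347 = 12606.
Check: 145925^2 - 134*12606^2 = 21294105625 - 21294105624 = 1, so (x, y) = (145925, 12606) solves the equation, and by the theorem it is the least positive solution.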